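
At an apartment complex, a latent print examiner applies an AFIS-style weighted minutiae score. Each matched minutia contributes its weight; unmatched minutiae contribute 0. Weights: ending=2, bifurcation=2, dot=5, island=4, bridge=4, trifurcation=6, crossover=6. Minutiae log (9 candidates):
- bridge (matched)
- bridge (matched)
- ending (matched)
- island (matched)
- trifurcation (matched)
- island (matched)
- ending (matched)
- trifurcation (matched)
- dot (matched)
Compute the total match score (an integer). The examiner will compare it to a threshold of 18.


Weighted minutiae match score:
  bridge: matched, +4 (running total 4)
  bridge: matched, +4 (running total 8)
  ending: matched, +2 (running total 10)
  island: matched, +4 (running total 14)
  trifurcation: matched, +6 (running total 20)
  island: matched, +4 (running total 24)
  ending: matched, +2 (running total 26)
  trifurcation: matched, +6 (running total 32)
  dot: matched, +5 (running total 37)
Total score = 37
Threshold = 18; verdict = identification

37


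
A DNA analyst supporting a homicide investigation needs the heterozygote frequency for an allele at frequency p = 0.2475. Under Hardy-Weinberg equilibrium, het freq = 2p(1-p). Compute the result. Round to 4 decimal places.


Hardy-Weinberg heterozygote frequency:
q = 1 - p = 1 - 0.2475 = 0.7525
2pq = 2 * 0.2475 * 0.7525 = 0.3725

0.3725


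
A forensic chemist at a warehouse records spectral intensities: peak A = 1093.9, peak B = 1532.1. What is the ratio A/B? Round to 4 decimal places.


Spectral peak ratio:
Peak A = 1093.9 counts
Peak B = 1532.1 counts
Ratio = 1093.9 / 1532.1 = 0.7140

0.7140


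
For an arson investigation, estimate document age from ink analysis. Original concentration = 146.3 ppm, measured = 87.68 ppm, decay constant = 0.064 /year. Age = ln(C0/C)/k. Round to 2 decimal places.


Document age estimation:
C0/C = 146.3 / 87.68 = 1.668568
ln(C0/C) = 0.511966
t = 0.511966 / 0.064 = 8.00 years

8.00


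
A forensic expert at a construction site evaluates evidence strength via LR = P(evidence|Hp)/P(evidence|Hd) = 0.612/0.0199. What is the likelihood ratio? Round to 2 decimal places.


Likelihood ratio calculation:
LR = P(E|Hp) / P(E|Hd)
LR = 0.612 / 0.0199
LR = 30.75

30.75


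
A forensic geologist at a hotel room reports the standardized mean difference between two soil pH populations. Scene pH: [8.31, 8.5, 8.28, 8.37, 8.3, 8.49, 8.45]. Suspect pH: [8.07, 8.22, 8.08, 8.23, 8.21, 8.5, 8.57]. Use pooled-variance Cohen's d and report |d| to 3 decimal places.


Pooled-variance Cohen's d for soil pH comparison:
Scene mean = 58.7 / 7 = 8.385714
Suspect mean = 57.88 / 7 = 8.268571
Scene sample variance s_s^2 = 0.008762
Suspect sample variance s_c^2 = 0.037781
Pooled variance = ((n_s-1)*s_s^2 + (n_c-1)*s_c^2) / (n_s + n_c - 2) = 0.023271
Pooled SD = sqrt(0.023271) = 0.152548
Mean difference = 0.117143
|d| = |0.117143| / 0.152548 = 0.768

0.768


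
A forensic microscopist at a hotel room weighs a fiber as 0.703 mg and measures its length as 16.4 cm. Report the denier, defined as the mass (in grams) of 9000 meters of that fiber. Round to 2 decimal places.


Denier calculation:
Mass in grams = 0.703 mg / 1000 = 0.000703 g
Length in meters = 16.4 cm / 100 = 0.164 m
Linear density = mass / length = 0.000703 / 0.164 = 0.00428659 g/m
Denier = (g/m) * 9000 = 0.00428659 * 9000 = 38.58

38.58


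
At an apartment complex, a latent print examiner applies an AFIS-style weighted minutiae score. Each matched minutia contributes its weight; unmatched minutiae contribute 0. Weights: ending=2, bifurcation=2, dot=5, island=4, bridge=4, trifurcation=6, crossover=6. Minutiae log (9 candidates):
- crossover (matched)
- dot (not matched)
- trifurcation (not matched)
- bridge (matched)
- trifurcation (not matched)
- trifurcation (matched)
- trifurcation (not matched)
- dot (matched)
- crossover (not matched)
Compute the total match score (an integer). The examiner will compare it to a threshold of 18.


Weighted minutiae match score:
  crossover: matched, +6 (running total 6)
  dot: not matched, +0
  trifurcation: not matched, +0
  bridge: matched, +4 (running total 10)
  trifurcation: not matched, +0
  trifurcation: matched, +6 (running total 16)
  trifurcation: not matched, +0
  dot: matched, +5 (running total 21)
  crossover: not matched, +0
Total score = 21
Threshold = 18; verdict = identification

21


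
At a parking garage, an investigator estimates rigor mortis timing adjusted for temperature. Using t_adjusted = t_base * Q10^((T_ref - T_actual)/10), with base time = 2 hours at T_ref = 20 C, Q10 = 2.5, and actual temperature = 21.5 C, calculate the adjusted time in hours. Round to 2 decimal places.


Rigor mortis time adjustment:
Exponent = (T_ref - T_actual) / 10 = (20 - 21.5) / 10 = -0.15
Q10 factor = 2.5^-0.15 = 0.87158
t_adjusted = 2 * 0.87158 = 1.74 hours

1.74


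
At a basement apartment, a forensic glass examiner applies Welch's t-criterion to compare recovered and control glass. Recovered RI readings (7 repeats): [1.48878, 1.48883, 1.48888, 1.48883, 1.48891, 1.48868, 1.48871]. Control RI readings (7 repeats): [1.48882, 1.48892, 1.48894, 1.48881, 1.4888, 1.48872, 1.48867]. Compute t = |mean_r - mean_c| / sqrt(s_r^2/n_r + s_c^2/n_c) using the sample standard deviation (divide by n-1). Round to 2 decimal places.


Welch's t-criterion for glass RI comparison:
Recovered mean = sum / n_r = 10.42162 / 7 = 1.4888029
Control mean = sum / n_c = 10.42168 / 7 = 1.4888114
Recovered sample variance s_r^2 = 7.19048e-09
Control sample variance s_c^2 = 9.48095e-09
Welch SE (unpooled) = sqrt(s_r^2/n_r + s_c^2/n_c) = sqrt(1.02721e-09 + 1.35442e-09) = sqrt(2.38163e-09) = 4.88019e-05
|mean_r - mean_c| = 8.57143e-06
t = 8.57143e-06 / 4.88019e-05 = 0.18

0.18


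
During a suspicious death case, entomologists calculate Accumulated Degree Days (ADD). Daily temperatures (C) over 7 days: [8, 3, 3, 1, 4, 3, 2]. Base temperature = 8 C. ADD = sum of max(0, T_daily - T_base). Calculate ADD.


Computing ADD day by day:
Day 1: max(0, 8 - 8) = 0
Day 2: max(0, 3 - 8) = 0
Day 3: max(0, 3 - 8) = 0
Day 4: max(0, 1 - 8) = 0
Day 5: max(0, 4 - 8) = 0
Day 6: max(0, 3 - 8) = 0
Day 7: max(0, 2 - 8) = 0
Total ADD = 0

0


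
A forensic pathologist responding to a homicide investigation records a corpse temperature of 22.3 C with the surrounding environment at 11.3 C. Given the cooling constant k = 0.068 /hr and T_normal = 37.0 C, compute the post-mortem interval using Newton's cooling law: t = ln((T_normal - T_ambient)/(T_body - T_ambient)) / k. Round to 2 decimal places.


Using Newton's law of cooling:
t = ln((T_normal - T_ambient) / (T_body - T_ambient)) / k
T_normal - T_ambient = 25.7
T_body - T_ambient = 11.0
Ratio = 2.336364
ln(ratio) = 0.848596
t = 0.848596 / 0.068 = 12.48 hours

12.48


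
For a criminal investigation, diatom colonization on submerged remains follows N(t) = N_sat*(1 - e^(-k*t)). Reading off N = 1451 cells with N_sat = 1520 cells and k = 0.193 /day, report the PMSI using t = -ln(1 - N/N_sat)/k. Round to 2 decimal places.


PMSI from diatom colonization curve:
N / N_sat = 1451 / 1520 = 0.954605
1 - N/N_sat = 0.045395
ln(1 - N/N_sat) = -3.092353
t = -ln(1 - N/N_sat) / k = -(-3.092353) / 0.193 = 16.02 days

16.02


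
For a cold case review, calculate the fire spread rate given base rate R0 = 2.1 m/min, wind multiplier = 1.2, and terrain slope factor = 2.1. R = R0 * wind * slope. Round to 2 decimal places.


Fire spread rate calculation:
R = R0 * wind_factor * slope_factor
= 2.1 * 1.2 * 2.1
= 2.52 * 2.1
= 5.29 m/min

5.29


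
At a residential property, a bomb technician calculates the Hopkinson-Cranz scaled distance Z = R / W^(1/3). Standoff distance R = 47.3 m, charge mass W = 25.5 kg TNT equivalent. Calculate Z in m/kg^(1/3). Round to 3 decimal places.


Scaled distance calculation:
W^(1/3) = 25.5^(1/3) = 2.943383
Z = R / W^(1/3) = 47.3 / 2.943383
Z = 16.070 m/kg^(1/3)

16.070


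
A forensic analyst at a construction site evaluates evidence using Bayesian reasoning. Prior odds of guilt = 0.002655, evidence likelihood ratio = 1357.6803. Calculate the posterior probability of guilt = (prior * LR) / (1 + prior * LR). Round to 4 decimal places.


Bayesian evidence evaluation:
Posterior odds = prior_odds * LR = 0.002655 * 1357.6803 = 3.604641
Posterior probability = posterior_odds / (1 + posterior_odds)
= 3.604641 / (1 + 3.604641)
= 3.604641 / 4.604641
= 0.7828

0.7828


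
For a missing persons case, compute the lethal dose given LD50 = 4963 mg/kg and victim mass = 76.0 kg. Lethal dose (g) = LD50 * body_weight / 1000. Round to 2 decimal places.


Lethal dose calculation:
Lethal dose = LD50 * body_weight / 1000
= 4963 * 76.0 / 1000
= 377188 / 1000
= 377.19 g

377.19


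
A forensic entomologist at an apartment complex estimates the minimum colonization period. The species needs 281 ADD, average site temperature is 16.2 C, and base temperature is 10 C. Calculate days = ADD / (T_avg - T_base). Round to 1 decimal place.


Insect development time:
Effective temperature = avg_temp - T_base = 16.2 - 10 = 6.2 C
Days = ADD / effective_temp = 281 / 6.2 = 45.3 days

45.3


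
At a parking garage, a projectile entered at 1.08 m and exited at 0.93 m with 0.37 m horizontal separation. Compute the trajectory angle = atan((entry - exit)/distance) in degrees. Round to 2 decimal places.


Bullet trajectory angle:
Height difference = 1.08 - 0.93 = 0.15 m
angle = atan(0.15 / 0.37)
angle = atan(0.405405)
angle = 22.07 degrees

22.07


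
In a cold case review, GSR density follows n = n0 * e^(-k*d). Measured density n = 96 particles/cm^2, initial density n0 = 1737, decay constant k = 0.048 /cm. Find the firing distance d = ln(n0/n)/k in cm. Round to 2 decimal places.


GSR distance calculation:
n0/n = 1737 / 96 = 18.09375
ln(n0/n) = 2.895567
d = 2.895567 / 0.048 = 60.32 cm

60.32


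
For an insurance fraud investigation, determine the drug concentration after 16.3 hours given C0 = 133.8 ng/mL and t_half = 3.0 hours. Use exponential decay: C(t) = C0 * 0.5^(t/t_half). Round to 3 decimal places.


Drug concentration decay:
Number of half-lives = t / t_half = 16.3 / 3.0 = 5.433333
Decay factor = 0.5^5.433333 = 0.02314215
C(t) = 133.8 * 0.02314215 = 3.096 ng/mL

3.096


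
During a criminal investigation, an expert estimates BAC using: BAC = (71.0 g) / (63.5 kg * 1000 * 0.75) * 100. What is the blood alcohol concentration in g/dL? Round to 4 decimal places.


Applying the Widmark formula:
BAC = (dose_g / (body_wt * 1000 * r)) * 100
Denominator = 63.5 * 1000 * 0.75 = 47625
BAC = (71.0 / 47625) * 100
BAC = 0.1491 g/dL

0.1491


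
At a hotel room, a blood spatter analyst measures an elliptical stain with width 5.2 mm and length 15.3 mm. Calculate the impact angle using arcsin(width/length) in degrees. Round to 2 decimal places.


Blood spatter impact angle calculation:
width / length = 5.2 / 15.3 = 0.339869
angle = arcsin(0.339869)
angle = 19.87 degrees

19.87


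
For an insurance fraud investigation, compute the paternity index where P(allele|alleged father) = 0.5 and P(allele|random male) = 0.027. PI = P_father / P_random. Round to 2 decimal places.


Paternity Index calculation:
PI = P(allele|father) / P(allele|random)
PI = 0.5 / 0.027
PI = 18.52

18.52


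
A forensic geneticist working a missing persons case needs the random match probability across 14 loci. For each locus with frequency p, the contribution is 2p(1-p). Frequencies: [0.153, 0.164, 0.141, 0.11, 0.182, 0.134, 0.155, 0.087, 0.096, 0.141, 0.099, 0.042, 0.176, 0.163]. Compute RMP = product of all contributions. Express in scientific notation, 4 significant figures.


Computing RMP for 14 loci:
Locus 1: 2 * 0.153 * 0.847 = 0.259182
Locus 2: 2 * 0.164 * 0.836 = 0.274208
Locus 3: 2 * 0.141 * 0.859 = 0.242238
Locus 4: 2 * 0.11 * 0.89 = 0.1958
Locus 5: 2 * 0.182 * 0.818 = 0.297752
Locus 6: 2 * 0.134 * 0.866 = 0.232088
Locus 7: 2 * 0.155 * 0.845 = 0.26195
Locus 8: 2 * 0.087 * 0.913 = 0.158862
Locus 9: 2 * 0.096 * 0.904 = 0.173568
Locus 10: 2 * 0.141 * 0.859 = 0.242238
Locus 11: 2 * 0.099 * 0.901 = 0.178398
Locus 12: 2 * 0.042 * 0.958 = 0.080472
Locus 13: 2 * 0.176 * 0.824 = 0.290048
Locus 14: 2 * 0.163 * 0.837 = 0.272862
RMP = 4.631e-10

4.631e-10


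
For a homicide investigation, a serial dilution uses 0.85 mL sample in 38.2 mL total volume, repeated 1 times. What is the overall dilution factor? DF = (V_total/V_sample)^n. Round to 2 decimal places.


Dilution factor calculation:
Single dilution = V_total / V_sample = 38.2 / 0.85 ≈ 44.941176
Number of dilutions = 1
Total DF = (38.2 / 0.85)^1 (full precision, rounded at the end) = 44.94

44.94


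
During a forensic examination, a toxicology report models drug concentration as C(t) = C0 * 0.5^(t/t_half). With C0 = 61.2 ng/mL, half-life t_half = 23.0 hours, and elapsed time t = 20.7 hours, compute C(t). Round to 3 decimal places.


Drug concentration decay:
Number of half-lives = t / t_half = 20.7 / 23.0 = 0.9
Decay factor = 0.5^0.9 = 0.53588673
C(t) = 61.2 * 0.53588673 = 32.796 ng/mL

32.796


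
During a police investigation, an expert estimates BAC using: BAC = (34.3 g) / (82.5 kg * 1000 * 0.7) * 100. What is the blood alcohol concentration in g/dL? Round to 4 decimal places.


Applying the Widmark formula:
BAC = (dose_g / (body_wt * 1000 * r)) * 100
Denominator = 82.5 * 1000 * 0.7 = 57750
BAC = (34.3 / 57750) * 100
BAC = 0.0594 g/dL

0.0594


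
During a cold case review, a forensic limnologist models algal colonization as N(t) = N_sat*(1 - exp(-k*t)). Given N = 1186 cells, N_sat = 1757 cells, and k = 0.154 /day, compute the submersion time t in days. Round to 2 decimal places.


PMSI from diatom colonization curve:
N / N_sat = 1186 / 1757 = 0.675014
1 - N/N_sat = 0.324986
ln(1 - N/N_sat) = -1.123973
t = -ln(1 - N/N_sat) / k = -(-1.123973) / 0.154 = 7.30 days

7.30


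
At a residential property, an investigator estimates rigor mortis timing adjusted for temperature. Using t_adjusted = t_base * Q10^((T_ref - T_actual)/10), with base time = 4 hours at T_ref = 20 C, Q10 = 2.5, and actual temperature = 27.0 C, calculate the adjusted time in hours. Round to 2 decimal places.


Rigor mortis time adjustment:
Exponent = (T_ref - T_actual) / 10 = (20 - 27.0) / 10 = -0.7
Q10 factor = 2.5^-0.7 = 0.52655
t_adjusted = 4 * 0.52655 = 2.11 hours

2.11


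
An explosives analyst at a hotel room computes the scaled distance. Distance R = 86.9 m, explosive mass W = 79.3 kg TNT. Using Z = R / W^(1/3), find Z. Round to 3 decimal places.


Scaled distance calculation:
W^(1/3) = 79.3^(1/3) = 4.296265
Z = R / W^(1/3) = 86.9 / 4.296265
Z = 20.227 m/kg^(1/3)

20.227


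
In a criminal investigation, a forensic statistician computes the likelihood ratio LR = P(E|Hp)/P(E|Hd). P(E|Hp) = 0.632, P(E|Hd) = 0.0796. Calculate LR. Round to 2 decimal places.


Likelihood ratio calculation:
LR = P(E|Hp) / P(E|Hd)
LR = 0.632 / 0.0796
LR = 7.94

7.94


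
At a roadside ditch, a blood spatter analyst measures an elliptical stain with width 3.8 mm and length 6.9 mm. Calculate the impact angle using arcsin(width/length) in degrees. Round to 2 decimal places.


Blood spatter impact angle calculation:
width / length = 3.8 / 6.9 = 0.550725
angle = arcsin(0.550725)
angle = 33.42 degrees

33.42


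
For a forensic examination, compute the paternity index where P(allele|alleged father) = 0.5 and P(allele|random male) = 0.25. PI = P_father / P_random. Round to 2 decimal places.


Paternity Index calculation:
PI = P(allele|father) / P(allele|random)
PI = 0.5 / 0.25
PI = 2.00

2.00


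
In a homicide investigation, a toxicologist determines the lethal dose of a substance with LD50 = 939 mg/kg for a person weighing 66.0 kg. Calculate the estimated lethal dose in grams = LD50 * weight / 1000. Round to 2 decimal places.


Lethal dose calculation:
Lethal dose = LD50 * body_weight / 1000
= 939 * 66.0 / 1000
= 61974 / 1000
= 61.97 g

61.97


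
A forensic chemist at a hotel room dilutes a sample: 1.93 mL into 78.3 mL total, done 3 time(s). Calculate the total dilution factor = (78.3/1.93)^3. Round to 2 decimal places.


Dilution factor calculation:
Single dilution = V_total / V_sample = 78.3 / 1.93 ≈ 40.569948
Number of dilutions = 3
Total DF = (78.3 / 1.93)^3 (full precision, rounded at the end) = 66774.92

66774.92


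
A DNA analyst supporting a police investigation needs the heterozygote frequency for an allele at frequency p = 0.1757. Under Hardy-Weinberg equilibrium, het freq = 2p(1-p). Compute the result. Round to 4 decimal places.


Hardy-Weinberg heterozygote frequency:
q = 1 - p = 1 - 0.1757 = 0.8243
2pq = 2 * 0.1757 * 0.8243 = 0.2897

0.2897


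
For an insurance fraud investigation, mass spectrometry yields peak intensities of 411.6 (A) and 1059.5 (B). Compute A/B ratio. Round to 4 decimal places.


Spectral peak ratio:
Peak A = 411.6 counts
Peak B = 1059.5 counts
Ratio = 411.6 / 1059.5 = 0.3885

0.3885


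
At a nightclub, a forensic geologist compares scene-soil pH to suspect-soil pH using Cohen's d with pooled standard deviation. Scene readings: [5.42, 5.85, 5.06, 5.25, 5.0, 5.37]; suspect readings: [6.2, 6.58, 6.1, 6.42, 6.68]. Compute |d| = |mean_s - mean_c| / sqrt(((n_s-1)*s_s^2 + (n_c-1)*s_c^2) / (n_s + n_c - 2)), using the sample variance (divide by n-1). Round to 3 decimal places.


Pooled-variance Cohen's d for soil pH comparison:
Scene mean = 31.95 / 6 = 5.325
Suspect mean = 31.98 / 5 = 6.396
Scene sample variance s_s^2 = 0.09363
Suspect sample variance s_c^2 = 0.06028
Pooled variance = ((n_s-1)*s_s^2 + (n_c-1)*s_c^2) / (n_s + n_c - 2) = 0.078808
Pooled SD = sqrt(0.078808) = 0.280728
Mean difference = -1.071
|d| = |-1.071| / 0.280728 = 3.815

3.815


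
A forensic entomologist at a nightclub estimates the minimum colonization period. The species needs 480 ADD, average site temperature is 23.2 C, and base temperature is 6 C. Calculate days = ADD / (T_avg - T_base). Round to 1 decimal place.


Insect development time:
Effective temperature = avg_temp - T_base = 23.2 - 6 = 17.2 C
Days = ADD / effective_temp = 480 / 17.2 = 27.9 days

27.9


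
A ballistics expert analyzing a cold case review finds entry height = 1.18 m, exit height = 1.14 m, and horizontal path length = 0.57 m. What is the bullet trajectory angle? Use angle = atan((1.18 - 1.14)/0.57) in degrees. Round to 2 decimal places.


Bullet trajectory angle:
Height difference = 1.18 - 1.14 = 0.04 m
angle = atan(0.04 / 0.57)
angle = atan(0.070175)
angle = 4.01 degrees

4.01


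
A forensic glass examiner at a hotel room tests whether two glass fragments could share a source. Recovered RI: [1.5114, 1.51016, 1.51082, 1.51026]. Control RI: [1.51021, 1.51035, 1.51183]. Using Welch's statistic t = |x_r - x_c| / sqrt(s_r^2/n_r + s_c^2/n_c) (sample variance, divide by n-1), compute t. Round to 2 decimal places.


Welch's t-criterion for glass RI comparison:
Recovered mean = sum / n_r = 6.04264 / 4 = 1.51066
Control mean = sum / n_c = 4.53239 / 3 = 1.5107967
Recovered sample variance s_r^2 = 3.27733e-07
Control sample variance s_c^2 = 8.05733e-07
Welch SE (unpooled) = sqrt(s_r^2/n_r + s_c^2/n_c) = sqrt(8.19333e-08 + 2.68578e-07) = sqrt(3.50511e-07) = 0.00059204
|mean_r - mean_c| = 0.000136667
t = 0.000136667 / 0.00059204 = 0.23

0.23


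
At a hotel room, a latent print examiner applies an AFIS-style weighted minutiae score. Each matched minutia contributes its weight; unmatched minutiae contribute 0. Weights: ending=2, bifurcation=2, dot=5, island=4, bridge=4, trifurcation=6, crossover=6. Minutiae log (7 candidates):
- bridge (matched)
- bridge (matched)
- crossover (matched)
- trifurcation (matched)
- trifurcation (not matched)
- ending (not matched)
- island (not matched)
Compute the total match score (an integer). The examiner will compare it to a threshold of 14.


Weighted minutiae match score:
  bridge: matched, +4 (running total 4)
  bridge: matched, +4 (running total 8)
  crossover: matched, +6 (running total 14)
  trifurcation: matched, +6 (running total 20)
  trifurcation: not matched, +0
  ending: not matched, +0
  island: not matched, +0
Total score = 20
Threshold = 14; verdict = identification

20


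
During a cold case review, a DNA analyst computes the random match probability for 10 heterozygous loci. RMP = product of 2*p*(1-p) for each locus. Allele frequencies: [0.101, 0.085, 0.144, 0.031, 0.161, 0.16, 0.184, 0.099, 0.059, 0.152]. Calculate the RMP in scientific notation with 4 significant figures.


Computing RMP for 10 loci:
Locus 1: 2 * 0.101 * 0.899 = 0.181598
Locus 2: 2 * 0.085 * 0.915 = 0.15555
Locus 3: 2 * 0.144 * 0.856 = 0.246528
Locus 4: 2 * 0.031 * 0.969 = 0.060078
Locus 5: 2 * 0.161 * 0.839 = 0.270158
Locus 6: 2 * 0.16 * 0.84 = 0.2688
Locus 7: 2 * 0.184 * 0.816 = 0.300288
Locus 8: 2 * 0.099 * 0.901 = 0.178398
Locus 9: 2 * 0.059 * 0.941 = 0.111038
Locus 10: 2 * 0.152 * 0.848 = 0.257792
RMP = 4.659e-08

4.659e-08


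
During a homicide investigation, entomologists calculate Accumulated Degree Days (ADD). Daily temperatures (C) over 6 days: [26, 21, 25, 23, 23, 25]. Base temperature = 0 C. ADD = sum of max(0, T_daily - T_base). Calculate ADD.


Computing ADD day by day:
Day 1: max(0, 26 - 0) = 26
Day 2: max(0, 21 - 0) = 21
Day 3: max(0, 25 - 0) = 25
Day 4: max(0, 23 - 0) = 23
Day 5: max(0, 23 - 0) = 23
Day 6: max(0, 25 - 0) = 25
Total ADD = 143

143


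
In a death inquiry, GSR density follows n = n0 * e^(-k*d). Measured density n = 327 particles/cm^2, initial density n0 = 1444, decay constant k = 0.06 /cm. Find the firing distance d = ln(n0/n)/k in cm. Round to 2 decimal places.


GSR distance calculation:
n0/n = 1444 / 327 = 4.415902
ln(n0/n) = 1.485212
d = 1.485212 / 0.06 = 24.75 cm

24.75


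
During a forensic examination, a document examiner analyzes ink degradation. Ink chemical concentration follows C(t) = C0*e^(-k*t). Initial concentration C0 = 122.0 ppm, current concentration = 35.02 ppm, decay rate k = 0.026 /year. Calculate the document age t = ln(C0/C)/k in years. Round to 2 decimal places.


Document age estimation:
C0/C = 122.0 / 35.02 = 3.483724
ln(C0/C) = 1.248102
t = 1.248102 / 0.026 = 48.00 years

48.00


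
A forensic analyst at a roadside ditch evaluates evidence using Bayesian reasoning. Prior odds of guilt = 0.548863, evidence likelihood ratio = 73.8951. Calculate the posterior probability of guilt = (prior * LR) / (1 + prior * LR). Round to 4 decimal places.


Bayesian evidence evaluation:
Posterior odds = prior_odds * LR = 0.548863 * 73.8951 = 40.55829
Posterior probability = posterior_odds / (1 + posterior_odds)
= 40.55829 / (1 + 40.55829)
= 40.55829 / 41.55829
= 0.9759

0.9759


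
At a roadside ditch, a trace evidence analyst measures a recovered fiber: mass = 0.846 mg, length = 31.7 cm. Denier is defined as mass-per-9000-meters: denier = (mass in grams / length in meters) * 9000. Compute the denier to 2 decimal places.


Denier calculation:
Mass in grams = 0.846 mg / 1000 = 0.000846 g
Length in meters = 31.7 cm / 100 = 0.317 m
Linear density = mass / length = 0.000846 / 0.317 = 0.00266877 g/m
Denier = (g/m) * 9000 = 0.00266877 * 9000 = 24.02

24.02


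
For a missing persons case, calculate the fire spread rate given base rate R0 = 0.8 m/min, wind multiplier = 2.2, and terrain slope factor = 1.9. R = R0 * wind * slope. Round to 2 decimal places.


Fire spread rate calculation:
R = R0 * wind_factor * slope_factor
= 0.8 * 2.2 * 1.9
= 1.76 * 1.9
= 3.34 m/min

3.34


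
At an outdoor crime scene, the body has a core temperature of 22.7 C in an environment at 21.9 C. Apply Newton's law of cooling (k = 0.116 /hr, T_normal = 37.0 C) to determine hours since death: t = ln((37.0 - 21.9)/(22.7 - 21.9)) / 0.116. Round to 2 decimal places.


Using Newton's law of cooling:
t = ln((T_normal - T_ambient) / (T_body - T_ambient)) / k
T_normal - T_ambient = 15.1
T_body - T_ambient = 0.8
Ratio = 18.875
ln(ratio) = 2.937838
t = 2.937838 / 0.116 = 25.33 hours

25.33


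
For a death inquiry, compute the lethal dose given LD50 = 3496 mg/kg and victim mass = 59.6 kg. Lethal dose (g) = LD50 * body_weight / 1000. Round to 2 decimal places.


Lethal dose calculation:
Lethal dose = LD50 * body_weight / 1000
= 3496 * 59.6 / 1000
= 208361.6 / 1000
= 208.36 g

208.36


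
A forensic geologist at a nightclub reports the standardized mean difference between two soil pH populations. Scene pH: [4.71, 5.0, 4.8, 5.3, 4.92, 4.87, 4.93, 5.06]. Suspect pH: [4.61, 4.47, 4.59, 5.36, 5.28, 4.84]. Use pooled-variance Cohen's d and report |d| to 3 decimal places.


Pooled-variance Cohen's d for soil pH comparison:
Scene mean = 39.59 / 8 = 4.94875
Suspect mean = 29.15 / 6 = 4.858333
Scene sample variance s_s^2 = 0.032127
Suspect sample variance s_c^2 = 0.142857
Pooled variance = ((n_s-1)*s_s^2 + (n_c-1)*s_c^2) / (n_s + n_c - 2) = 0.078264
Pooled SD = sqrt(0.078264) = 0.279757
Mean difference = 0.090417
|d| = |0.090417| / 0.279757 = 0.323

0.323


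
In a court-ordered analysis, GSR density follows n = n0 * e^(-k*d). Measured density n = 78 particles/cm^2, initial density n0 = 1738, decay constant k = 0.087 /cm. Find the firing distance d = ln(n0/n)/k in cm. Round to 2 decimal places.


GSR distance calculation:
n0/n = 1738 / 78 = 22.282051
ln(n0/n) = 3.103781
d = 3.103781 / 0.087 = 35.68 cm

35.68


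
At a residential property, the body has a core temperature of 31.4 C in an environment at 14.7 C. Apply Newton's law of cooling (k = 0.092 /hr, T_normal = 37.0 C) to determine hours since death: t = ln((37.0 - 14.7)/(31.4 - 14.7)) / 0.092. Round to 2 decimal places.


Using Newton's law of cooling:
t = ln((T_normal - T_ambient) / (T_body - T_ambient)) / k
T_normal - T_ambient = 22.3
T_body - T_ambient = 16.7
Ratio = 1.335329
ln(ratio) = 0.289178
t = 0.289178 / 0.092 = 3.14 hours

3.14


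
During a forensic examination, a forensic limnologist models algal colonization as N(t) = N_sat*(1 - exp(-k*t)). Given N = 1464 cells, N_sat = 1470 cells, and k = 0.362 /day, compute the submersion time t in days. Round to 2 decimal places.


PMSI from diatom colonization curve:
N / N_sat = 1464 / 1470 = 0.995918
1 - N/N_sat = 0.004082
ln(1 - N/N_sat) = -5.501168
t = -ln(1 - N/N_sat) / k = -(-5.501168) / 0.362 = 15.20 days

15.20


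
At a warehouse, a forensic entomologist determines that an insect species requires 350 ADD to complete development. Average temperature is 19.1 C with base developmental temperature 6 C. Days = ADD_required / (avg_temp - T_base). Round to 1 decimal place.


Insect development time:
Effective temperature = avg_temp - T_base = 19.1 - 6 = 13.1 C
Days = ADD / effective_temp = 350 / 13.1 = 26.7 days

26.7


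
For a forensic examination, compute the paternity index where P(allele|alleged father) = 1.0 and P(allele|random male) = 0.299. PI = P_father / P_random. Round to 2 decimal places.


Paternity Index calculation:
PI = P(allele|father) / P(allele|random)
PI = 1.0 / 0.299
PI = 3.34

3.34


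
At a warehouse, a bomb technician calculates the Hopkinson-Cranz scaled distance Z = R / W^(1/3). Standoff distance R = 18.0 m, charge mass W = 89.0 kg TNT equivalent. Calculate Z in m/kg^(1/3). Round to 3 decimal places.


Scaled distance calculation:
W^(1/3) = 89.0^(1/3) = 4.464745
Z = R / W^(1/3) = 18.0 / 4.464745
Z = 4.032 m/kg^(1/3)

4.032


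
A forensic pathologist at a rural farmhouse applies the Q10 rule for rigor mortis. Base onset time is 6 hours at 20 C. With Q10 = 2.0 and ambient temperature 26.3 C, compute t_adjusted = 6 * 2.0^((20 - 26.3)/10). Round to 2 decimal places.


Rigor mortis time adjustment:
Exponent = (T_ref - T_actual) / 10 = (20 - 26.3) / 10 = -0.63
Q10 factor = 2.0^-0.63 = 0.64618
t_adjusted = 6 * 0.64618 = 3.88 hours

3.88


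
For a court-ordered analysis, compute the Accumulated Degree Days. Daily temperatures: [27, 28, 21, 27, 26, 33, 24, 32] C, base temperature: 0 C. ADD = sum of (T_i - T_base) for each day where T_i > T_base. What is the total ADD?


Computing ADD day by day:
Day 1: max(0, 27 - 0) = 27
Day 2: max(0, 28 - 0) = 28
Day 3: max(0, 21 - 0) = 21
Day 4: max(0, 27 - 0) = 27
Day 5: max(0, 26 - 0) = 26
Day 6: max(0, 33 - 0) = 33
Day 7: max(0, 24 - 0) = 24
Day 8: max(0, 32 - 0) = 32
Total ADD = 218

218


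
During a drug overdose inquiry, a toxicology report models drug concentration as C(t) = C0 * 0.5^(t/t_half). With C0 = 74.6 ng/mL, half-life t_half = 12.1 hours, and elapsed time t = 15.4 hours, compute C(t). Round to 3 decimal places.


Drug concentration decay:
Number of half-lives = t / t_half = 15.4 / 12.1 = 1.272727
Decay factor = 0.5^1.272727 = 0.41387672
C(t) = 74.6 * 0.41387672 = 30.875 ng/mL

30.875


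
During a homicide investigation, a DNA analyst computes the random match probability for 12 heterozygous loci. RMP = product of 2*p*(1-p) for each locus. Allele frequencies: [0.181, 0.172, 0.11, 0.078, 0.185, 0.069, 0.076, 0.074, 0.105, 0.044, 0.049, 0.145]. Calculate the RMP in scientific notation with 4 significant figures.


Computing RMP for 12 loci:
Locus 1: 2 * 0.181 * 0.819 = 0.296478
Locus 2: 2 * 0.172 * 0.828 = 0.284832
Locus 3: 2 * 0.11 * 0.89 = 0.1958
Locus 4: 2 * 0.078 * 0.922 = 0.143832
Locus 5: 2 * 0.185 * 0.815 = 0.30155
Locus 6: 2 * 0.069 * 0.931 = 0.128478
Locus 7: 2 * 0.076 * 0.924 = 0.140448
Locus 8: 2 * 0.074 * 0.926 = 0.137048
Locus 9: 2 * 0.105 * 0.895 = 0.18795
Locus 10: 2 * 0.044 * 0.956 = 0.084128
Locus 11: 2 * 0.049 * 0.951 = 0.093198
Locus 12: 2 * 0.145 * 0.855 = 0.24795
RMP = 6.480e-10

6.480e-10


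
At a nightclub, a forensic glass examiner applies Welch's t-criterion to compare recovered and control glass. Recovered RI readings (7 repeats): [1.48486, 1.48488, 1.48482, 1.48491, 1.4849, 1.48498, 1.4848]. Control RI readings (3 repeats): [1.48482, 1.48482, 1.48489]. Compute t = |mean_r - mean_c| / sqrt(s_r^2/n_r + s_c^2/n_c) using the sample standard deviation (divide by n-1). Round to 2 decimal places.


Welch's t-criterion for glass RI comparison:
Recovered mean = sum / n_r = 10.39415 / 7 = 1.4848786
Control mean = sum / n_c = 4.45453 / 3 = 1.4848433
Recovered sample variance s_r^2 = 3.61429e-09
Control sample variance s_c^2 = 1.63333e-09
Welch SE (unpooled) = sqrt(s_r^2/n_r + s_c^2/n_c) = sqrt(5.16327e-10 + 5.44444e-10) = sqrt(1.06077e-09) = 3.25695e-05
|mean_r - mean_c| = 3.52381e-05
t = 3.52381e-05 / 3.25695e-05 = 1.08

1.08


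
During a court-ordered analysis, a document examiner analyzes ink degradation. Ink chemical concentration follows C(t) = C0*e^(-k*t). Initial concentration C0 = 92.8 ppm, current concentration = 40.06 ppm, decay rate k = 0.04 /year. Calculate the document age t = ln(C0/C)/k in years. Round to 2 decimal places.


Document age estimation:
C0/C = 92.8 / 40.06 = 2.316525
ln(C0/C) = 0.840068
t = 0.840068 / 0.04 = 21.00 years

21.00


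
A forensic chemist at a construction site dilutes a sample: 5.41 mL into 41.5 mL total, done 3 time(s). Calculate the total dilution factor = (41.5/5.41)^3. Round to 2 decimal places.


Dilution factor calculation:
Single dilution = V_total / V_sample = 41.5 / 5.41 ≈ 7.67098
Number of dilutions = 3
Total DF = (41.5 / 5.41)^3 (full precision, rounded at the end) = 451.39

451.39


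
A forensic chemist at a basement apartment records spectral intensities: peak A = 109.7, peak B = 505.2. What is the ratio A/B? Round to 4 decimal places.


Spectral peak ratio:
Peak A = 109.7 counts
Peak B = 505.2 counts
Ratio = 109.7 / 505.2 = 0.2171

0.2171


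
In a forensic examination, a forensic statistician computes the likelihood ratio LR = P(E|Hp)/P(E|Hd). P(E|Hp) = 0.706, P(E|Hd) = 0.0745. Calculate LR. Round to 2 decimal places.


Likelihood ratio calculation:
LR = P(E|Hp) / P(E|Hd)
LR = 0.706 / 0.0745
LR = 9.48

9.48


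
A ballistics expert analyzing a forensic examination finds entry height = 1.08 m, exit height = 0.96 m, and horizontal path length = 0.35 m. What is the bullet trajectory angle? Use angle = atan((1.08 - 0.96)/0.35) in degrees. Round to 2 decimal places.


Bullet trajectory angle:
Height difference = 1.08 - 0.96 = 0.12 m
angle = atan(0.12 / 0.35)
angle = atan(0.342857)
angle = 18.92 degrees

18.92


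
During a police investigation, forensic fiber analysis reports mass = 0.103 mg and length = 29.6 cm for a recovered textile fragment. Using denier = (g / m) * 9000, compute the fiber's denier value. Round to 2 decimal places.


Denier calculation:
Mass in grams = 0.103 mg / 1000 = 0.000103 g
Length in meters = 29.6 cm / 100 = 0.296 m
Linear density = mass / length = 0.000103 / 0.296 = 0.00034797 g/m
Denier = (g/m) * 9000 = 0.00034797 * 9000 = 3.13

3.13


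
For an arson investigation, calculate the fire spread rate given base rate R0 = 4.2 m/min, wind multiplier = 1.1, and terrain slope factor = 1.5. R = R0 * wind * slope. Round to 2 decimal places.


Fire spread rate calculation:
R = R0 * wind_factor * slope_factor
= 4.2 * 1.1 * 1.5
= 4.62 * 1.5
= 6.93 m/min

6.93


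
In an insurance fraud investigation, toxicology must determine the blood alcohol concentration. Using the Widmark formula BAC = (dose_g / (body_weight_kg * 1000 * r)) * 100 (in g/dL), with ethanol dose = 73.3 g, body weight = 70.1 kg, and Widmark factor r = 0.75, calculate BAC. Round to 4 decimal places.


Applying the Widmark formula:
BAC = (dose_g / (body_wt * 1000 * r)) * 100
Denominator = 70.1 * 1000 * 0.75 = 52575
BAC = (73.3 / 52575) * 100
BAC = 0.1394 g/dL

0.1394


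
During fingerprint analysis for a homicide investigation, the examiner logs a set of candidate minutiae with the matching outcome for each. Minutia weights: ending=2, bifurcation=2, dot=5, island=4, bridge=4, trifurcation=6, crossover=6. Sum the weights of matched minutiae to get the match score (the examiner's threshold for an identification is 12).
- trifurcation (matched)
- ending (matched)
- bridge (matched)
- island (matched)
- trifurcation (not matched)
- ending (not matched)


Weighted minutiae match score:
  trifurcation: matched, +6 (running total 6)
  ending: matched, +2 (running total 8)
  bridge: matched, +4 (running total 12)
  island: matched, +4 (running total 16)
  trifurcation: not matched, +0
  ending: not matched, +0
Total score = 16
Threshold = 12; verdict = identification

16


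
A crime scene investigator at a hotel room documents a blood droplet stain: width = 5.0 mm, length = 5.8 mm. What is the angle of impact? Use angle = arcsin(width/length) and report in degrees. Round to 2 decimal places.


Blood spatter impact angle calculation:
width / length = 5.0 / 5.8 = 0.862069
angle = arcsin(0.862069)
angle = 59.55 degrees

59.55


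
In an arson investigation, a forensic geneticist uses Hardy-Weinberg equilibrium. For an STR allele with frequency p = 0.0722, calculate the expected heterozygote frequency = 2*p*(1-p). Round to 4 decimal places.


Hardy-Weinberg heterozygote frequency:
q = 1 - p = 1 - 0.0722 = 0.9278
2pq = 2 * 0.0722 * 0.9278 = 0.1340

0.1340


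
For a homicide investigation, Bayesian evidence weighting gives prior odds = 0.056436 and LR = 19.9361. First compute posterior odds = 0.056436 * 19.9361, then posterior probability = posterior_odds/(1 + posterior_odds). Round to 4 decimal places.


Bayesian evidence evaluation:
Posterior odds = prior_odds * LR = 0.056436 * 19.9361 = 1.125114
Posterior probability = posterior_odds / (1 + posterior_odds)
= 1.125114 / (1 + 1.125114)
= 1.125114 / 2.125114
= 0.5294

0.5294


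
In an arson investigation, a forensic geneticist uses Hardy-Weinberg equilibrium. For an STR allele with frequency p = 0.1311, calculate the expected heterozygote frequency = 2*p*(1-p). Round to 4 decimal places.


Hardy-Weinberg heterozygote frequency:
q = 1 - p = 1 - 0.1311 = 0.8689
2pq = 2 * 0.1311 * 0.8689 = 0.2278

0.2278


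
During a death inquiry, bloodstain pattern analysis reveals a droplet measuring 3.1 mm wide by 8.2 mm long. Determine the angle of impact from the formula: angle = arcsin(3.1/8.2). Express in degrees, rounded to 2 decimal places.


Blood spatter impact angle calculation:
width / length = 3.1 / 8.2 = 0.378049
angle = arcsin(0.378049)
angle = 22.21 degrees

22.21


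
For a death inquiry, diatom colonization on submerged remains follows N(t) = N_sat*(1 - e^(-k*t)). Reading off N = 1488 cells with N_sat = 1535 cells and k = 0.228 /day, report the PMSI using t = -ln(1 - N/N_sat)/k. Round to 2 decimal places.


PMSI from diatom colonization curve:
N / N_sat = 1488 / 1535 = 0.969381
1 - N/N_sat = 0.030619
ln(1 - N/N_sat) = -3.486135
t = -ln(1 - N/N_sat) / k = -(-3.486135) / 0.228 = 15.29 days

15.29


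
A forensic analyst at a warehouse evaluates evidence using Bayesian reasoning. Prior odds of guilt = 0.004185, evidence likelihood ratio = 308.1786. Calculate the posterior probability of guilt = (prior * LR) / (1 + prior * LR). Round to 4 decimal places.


Bayesian evidence evaluation:
Posterior odds = prior_odds * LR = 0.004185 * 308.1786 = 1.289727
Posterior probability = posterior_odds / (1 + posterior_odds)
= 1.289727 / (1 + 1.289727)
= 1.289727 / 2.289727
= 0.5633

0.5633


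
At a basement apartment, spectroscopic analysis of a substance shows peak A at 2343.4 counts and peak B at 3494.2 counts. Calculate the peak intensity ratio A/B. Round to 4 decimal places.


Spectral peak ratio:
Peak A = 2343.4 counts
Peak B = 3494.2 counts
Ratio = 2343.4 / 3494.2 = 0.6707

0.6707


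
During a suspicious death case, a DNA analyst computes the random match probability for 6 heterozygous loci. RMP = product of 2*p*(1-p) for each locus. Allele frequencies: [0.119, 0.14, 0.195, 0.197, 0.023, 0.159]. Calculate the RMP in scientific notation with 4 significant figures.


Computing RMP for 6 loci:
Locus 1: 2 * 0.119 * 0.881 = 0.209678
Locus 2: 2 * 0.14 * 0.86 = 0.2408
Locus 3: 2 * 0.195 * 0.805 = 0.31395
Locus 4: 2 * 0.197 * 0.803 = 0.316382
Locus 5: 2 * 0.023 * 0.977 = 0.044942
Locus 6: 2 * 0.159 * 0.841 = 0.267438
RMP = 6.028e-05

6.028e-05


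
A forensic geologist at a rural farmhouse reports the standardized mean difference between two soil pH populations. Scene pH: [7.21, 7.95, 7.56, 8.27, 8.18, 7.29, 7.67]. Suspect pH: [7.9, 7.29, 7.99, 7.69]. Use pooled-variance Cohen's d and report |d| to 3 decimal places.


Pooled-variance Cohen's d for soil pH comparison:
Scene mean = 54.13 / 7 = 7.732857
Suspect mean = 30.87 / 4 = 7.7175
Scene sample variance s_s^2 = 0.173157
Suspect sample variance s_c^2 = 0.097025
Pooled variance = ((n_s-1)*s_s^2 + (n_c-1)*s_c^2) / (n_s + n_c - 2) = 0.14778
Pooled SD = sqrt(0.14778) = 0.384422
Mean difference = 0.015357
|d| = |0.015357| / 0.384422 = 0.040

0.040


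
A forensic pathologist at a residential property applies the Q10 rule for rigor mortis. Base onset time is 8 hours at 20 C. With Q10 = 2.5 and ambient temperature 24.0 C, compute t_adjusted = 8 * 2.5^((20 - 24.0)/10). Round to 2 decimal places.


Rigor mortis time adjustment:
Exponent = (T_ref - T_actual) / 10 = (20 - 24.0) / 10 = -0.4
Q10 factor = 2.5^-0.4 = 0.69314
t_adjusted = 8 * 0.69314 = 5.55 hours

5.55


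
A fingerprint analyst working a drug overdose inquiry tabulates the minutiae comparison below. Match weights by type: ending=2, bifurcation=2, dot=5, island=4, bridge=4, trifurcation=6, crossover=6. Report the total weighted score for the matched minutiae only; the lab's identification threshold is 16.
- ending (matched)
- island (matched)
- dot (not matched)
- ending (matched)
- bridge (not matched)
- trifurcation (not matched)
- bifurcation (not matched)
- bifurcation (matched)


Weighted minutiae match score:
  ending: matched, +2 (running total 2)
  island: matched, +4 (running total 6)
  dot: not matched, +0
  ending: matched, +2 (running total 8)
  bridge: not matched, +0
  trifurcation: not matched, +0
  bifurcation: not matched, +0
  bifurcation: matched, +2 (running total 10)
Total score = 10
Threshold = 16; verdict = inconclusive

10


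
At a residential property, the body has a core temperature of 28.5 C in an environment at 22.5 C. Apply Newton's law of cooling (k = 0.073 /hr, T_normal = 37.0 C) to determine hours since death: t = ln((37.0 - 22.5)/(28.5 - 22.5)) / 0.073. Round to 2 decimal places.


Using Newton's law of cooling:
t = ln((T_normal - T_ambient) / (T_body - T_ambient)) / k
T_normal - T_ambient = 14.5
T_body - T_ambient = 6.0
Ratio = 2.416667
ln(ratio) = 0.882389
t = 0.882389 / 0.073 = 12.09 hours

12.09
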